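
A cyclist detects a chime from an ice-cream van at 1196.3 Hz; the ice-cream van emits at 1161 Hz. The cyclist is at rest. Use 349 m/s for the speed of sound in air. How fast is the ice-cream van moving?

f' > f, so the ice-cream van is approaching.
f' = f · v/(v − v_s) ⇒ v_s = v · |1 − f/f'|.
v_s = 349 × |1 − 1161/1196.3| = 349 × 0.02951 ≈ 10.3 m/s.

10.3 m/s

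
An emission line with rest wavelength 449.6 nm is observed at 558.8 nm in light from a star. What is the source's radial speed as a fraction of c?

0.214

λ'/λ₀ = 1.2429 > 1 (redshift), so the source is receding.
λ'/λ₀ = √((1 + β)/(1 − β)) for a receding source ⇒ β = (r² − 1)/(r² + 1) with r = λ'/λ₀.
β = (1.5448 − 1)/(1.5448 + 1) ≈ 0.214.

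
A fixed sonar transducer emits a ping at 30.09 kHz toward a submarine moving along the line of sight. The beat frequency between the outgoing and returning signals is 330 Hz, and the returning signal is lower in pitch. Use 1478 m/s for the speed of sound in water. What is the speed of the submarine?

Double Doppler shift off a moving reflector: f₂ = f₀ · (v + u)/(v − u) (u > 0 toward emitter).
Returning signal is lower, so f₂ = f₀ − Δf = 30090 − 330 = 29760 Hz.
Rearranging, u = v · (f₂ − f₀)/(f₂ + f₀) = 1478 × -330/59850 ≈ -8.1 m/s.
So the submarine is moving at 8.1 m/s away from the emitter.

8.1 m/s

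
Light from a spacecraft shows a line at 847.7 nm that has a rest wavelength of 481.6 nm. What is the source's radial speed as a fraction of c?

λ'/λ₀ = 1.7602 > 1 (redshift), so the source is receding.
λ'/λ₀ = √((1 + β)/(1 − β)) for a receding source ⇒ β = (r² − 1)/(r² + 1) with r = λ'/λ₀.
β = (3.0982 − 1)/(3.0982 + 1) ≈ 0.512.

0.512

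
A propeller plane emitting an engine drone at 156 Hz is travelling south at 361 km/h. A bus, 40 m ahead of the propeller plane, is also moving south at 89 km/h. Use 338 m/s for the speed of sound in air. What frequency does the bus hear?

361 km/h = 100.3 m/s; 89 km/h = 24.72 m/s.
The bus is ahead, so the propeller plane is moving toward it while the bus is moving away from the propeller plane.
With source approaching and observer receding, f' = f · (v − v_o)/(v − v_s).
f' = 156 × (338 − 24.72)/(338 − 100.3) = 156 × 313.28/237.72 ≈ 206 Hz.

206 Hz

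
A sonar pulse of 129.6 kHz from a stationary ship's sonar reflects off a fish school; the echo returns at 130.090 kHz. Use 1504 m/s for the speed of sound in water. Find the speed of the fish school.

2.84 m/s

Double Doppler shift off a moving reflector: f₂ = f₀ · (v + u)/(v − u) (u > 0 toward emitter).
Rearranging, u = v · (f₂ − f₀)/(f₂ + f₀) = 1504 × 0.490/259.690 ≈ 2.84 m/s.
So the fish school is moving at 2.84 m/s toward the emitter.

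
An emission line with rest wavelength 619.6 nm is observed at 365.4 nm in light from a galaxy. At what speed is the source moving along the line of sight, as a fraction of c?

λ'/λ₀ = 0.5897 < 1 (blueshift), so the source is approaching.
λ'/λ₀ = √((1 − β)/(1 + β)) for an approaching source ⇒ β = (1 − r²)/(1 + r²) with r = λ'/λ₀.
β = (1 − 0.3478)/(1 + 0.3478) ≈ 0.484.

0.484c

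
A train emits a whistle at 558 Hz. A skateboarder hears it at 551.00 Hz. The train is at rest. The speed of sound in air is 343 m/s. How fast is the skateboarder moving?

4.3 m/s

f' < f, so the skateboarder is receding.
f' = f · (v − v_o)/v ⇒ v_o = v · |f'/f − 1|.
v_o = 343 × |551.00/558 − 1| = 343 × 0.01254 ≈ 4.3 m/s.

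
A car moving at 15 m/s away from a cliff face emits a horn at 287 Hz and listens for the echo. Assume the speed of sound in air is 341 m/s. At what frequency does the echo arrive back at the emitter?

263 Hz

The cliff face receives the sound from a moving source: f₁ = f₀ · v/(v + v_e) = 287 × 341/356 ≈ 275 Hz.
On the return leg the car is a moving observer: f₂ = f₁ · (v − v_e)/v = 275 × 326/341 ≈ 263 Hz.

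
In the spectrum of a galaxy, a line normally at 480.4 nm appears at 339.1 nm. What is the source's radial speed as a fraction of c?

0.335

λ'/λ₀ = 0.7059 < 1 (blueshift), so the source is approaching.
λ'/λ₀ = √((1 − β)/(1 + β)) for an approaching source ⇒ β = (1 − r²)/(1 + r²) with r = λ'/λ₀.
β = (1 − 0.4983)/(1 + 0.4983) ≈ 0.335.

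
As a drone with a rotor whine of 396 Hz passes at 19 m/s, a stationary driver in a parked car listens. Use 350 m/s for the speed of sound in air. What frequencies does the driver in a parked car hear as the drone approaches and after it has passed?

419 Hz approaching; 376 Hz receding

Approaching: f₁ = f · v/(v − v_s) = 396 × 350/331 ≈ 419 Hz.
Receding: f₂ = f · v/(v + v_s) = 396 × 350/369 ≈ 376 Hz.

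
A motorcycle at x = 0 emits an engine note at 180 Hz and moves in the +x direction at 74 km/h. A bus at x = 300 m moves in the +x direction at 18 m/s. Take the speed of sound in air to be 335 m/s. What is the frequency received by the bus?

181 Hz

74 km/h = 20.56 m/s.
The observer lies on the +x side, so the source is heading toward the observer and the observer is heading away from the source.
With source approaching and observer receding, f' = f · (v − v_o)/(v − v_s).
f' = 180 × (335 − 18)/(335 − 20.56) = 180 × 317/314.44 ≈ 181 Hz.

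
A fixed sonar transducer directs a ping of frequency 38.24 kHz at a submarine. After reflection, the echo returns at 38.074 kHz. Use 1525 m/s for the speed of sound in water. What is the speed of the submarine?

3.3 m/s

Double Doppler shift off a moving reflector: f₂ = f₀ · (v + u)/(v − u) (u > 0 toward emitter).
Rearranging, u = v · (f₂ − f₀)/(f₂ + f₀) = 1525 × -0.166/76.314 ≈ -3.3 m/s.
So the submarine is moving at 3.3 m/s away from the emitter.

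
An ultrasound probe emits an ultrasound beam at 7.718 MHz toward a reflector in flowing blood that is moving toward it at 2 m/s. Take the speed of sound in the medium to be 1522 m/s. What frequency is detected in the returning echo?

7.738 MHz

At the reflector in flowing blood (a moving observer), f₁ = f₀ · (v + u)/v = 7.718 × 1524/1522 ≈ 7.728 MHz.
The reflection then acts as a moving source: f₂ = f₁ · v/(v − u) ≈ 7.738 MHz.
Equivalently f₂ = f₀ · (v + u)/(v − u).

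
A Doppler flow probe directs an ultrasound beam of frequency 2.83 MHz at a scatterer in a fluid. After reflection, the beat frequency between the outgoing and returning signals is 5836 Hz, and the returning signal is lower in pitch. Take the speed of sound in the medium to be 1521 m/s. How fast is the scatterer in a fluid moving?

1.57 m/s

Double Doppler shift off a moving reflector: f₂ = f₀ · (v + u)/(v − u) (u > 0 toward emitter).
Returning signal is lower, so f₂ = f₀ − Δf = 2830000 − 5836 = 2824164 Hz.
Rearranging, u = v · (f₂ − f₀)/(f₂ + f₀) = 1521 × -5836/5654164 ≈ -1.57 m/s.
So the scatterer in a fluid is moving at 1.57 m/s away from the emitter.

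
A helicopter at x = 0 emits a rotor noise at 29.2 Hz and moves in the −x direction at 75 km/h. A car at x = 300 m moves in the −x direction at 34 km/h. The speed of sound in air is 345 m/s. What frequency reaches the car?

28.3 Hz

75 km/h = 20.83 m/s; 34 km/h = 9.444 m/s.
The observer lies on the +x side, so the source is heading away from the observer and the observer is heading toward the source.
With source receding and observer approaching, f' = f · (v + v_o)/(v + v_s).
f' = 29.2 × (345 + 9.444)/(345 + 20.83) = 29.2 × 354.44/365.83 ≈ 28.3 Hz.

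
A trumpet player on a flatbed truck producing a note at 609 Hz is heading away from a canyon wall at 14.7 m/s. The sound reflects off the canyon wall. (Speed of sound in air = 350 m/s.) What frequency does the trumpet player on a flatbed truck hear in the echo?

The canyon wall receives the sound from a moving source: f₁ = f₀ · v/(v + v_e) = 609 × 350/364.7 ≈ 584 Hz.
On the return leg the trumpet player on a flatbed truck is a moving observer: f₂ = f₁ · (v − v_e)/v = 584 × 335.3/350 ≈ 560 Hz.

560 Hz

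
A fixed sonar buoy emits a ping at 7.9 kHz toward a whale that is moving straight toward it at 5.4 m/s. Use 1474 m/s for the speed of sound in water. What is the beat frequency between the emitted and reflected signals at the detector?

58.1 Hz

The whale first receives the wave as a moving observer: f₁ = f₀ · (v + u)/v = 7.9 × (1474 + 5.4)/1474 ≈ 7.9289 kHz.
The reflection then acts as a moving source: f₂ = f₁ · v/(v − u) ≈ 7.9581 kHz.
Beat frequency (with f₀ = 7900 Hz): |f₂ − f₀| = 2u·f₀/(v − u) = 2 × 5.4 × 7900/1468.6 ≈ 58.1 Hz.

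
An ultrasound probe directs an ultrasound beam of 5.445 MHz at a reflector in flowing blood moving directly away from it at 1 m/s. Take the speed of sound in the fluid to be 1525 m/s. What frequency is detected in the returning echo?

The reflector in flowing blood first receives the wave as a moving observer: f₁ = f₀ · (v − u)/v = 5.445 × (1525 − 1)/1525 ≈ 5.441 MHz.
On reflection it acts as a source moving away from the stationary detector: f₂ = f₁ · v/(v + u) = 5.441 × 1525/1526 ≈ 5.438 MHz.

5.438 MHz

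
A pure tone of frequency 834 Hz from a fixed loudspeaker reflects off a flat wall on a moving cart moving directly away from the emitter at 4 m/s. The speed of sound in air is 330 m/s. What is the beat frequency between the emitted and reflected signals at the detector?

20.0 Hz

The flat wall on a moving cart first receives the wave as a moving observer: f₁ = f₀ · (v − u)/v = 834 × (330 − 4)/330 ≈ 823.9 Hz.
On reflection it acts as a source moving away from the stationary detector: f₂ = f₁ · v/(v + u) = 823.9 × 330/334 ≈ 814.0 Hz.
Beat frequency: |f₂ − f₀| = 2u·f₀/(v + u) = 2 × 4 × 834/334 ≈ 20.0 Hz.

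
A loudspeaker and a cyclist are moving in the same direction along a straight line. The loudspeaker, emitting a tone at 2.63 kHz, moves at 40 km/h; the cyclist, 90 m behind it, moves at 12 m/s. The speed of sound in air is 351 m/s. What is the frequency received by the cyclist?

2.64 kHz

40 km/h = 11.11 m/s.
The cyclist is behind, so the loudspeaker is moving away from it while the cyclist is moving toward the loudspeaker.
General Doppler shift: f' = f · (v + v_o)/(v + v_s).
f' = 2.63 × (351 + 12)/(351 + 11.11) = 2.63 × 363/362.11 ≈ 2.64 kHz.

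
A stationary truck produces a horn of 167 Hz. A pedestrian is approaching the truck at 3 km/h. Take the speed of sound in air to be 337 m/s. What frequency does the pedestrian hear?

167 Hz

3 km/h = 0.8333 m/s.
Only the observer moves, toward the source, so f' = f · (v + v_o)/v.
f' = 167 × (337 + 0.8333)/337 = 167 × 337.83/337 ≈ 167 Hz.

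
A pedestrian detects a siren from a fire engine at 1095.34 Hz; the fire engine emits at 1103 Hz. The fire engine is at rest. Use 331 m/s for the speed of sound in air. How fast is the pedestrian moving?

f' < f, so the pedestrian is receding.
f' = f · (v − v_o)/v ⇒ v_o = v · |f'/f − 1|.
v_o = 331 × |1095.34/1103 − 1| = 331 × 0.006945 ≈ 2.30 m/s.

2.30 m/s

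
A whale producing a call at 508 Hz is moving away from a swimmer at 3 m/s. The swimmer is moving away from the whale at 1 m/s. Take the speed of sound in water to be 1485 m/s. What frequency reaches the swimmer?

With source receding and observer receding, f' = f · (v − v_o)/(v + v_s).
f' = 508 × (1485 − 1)/(1485 + 3) = 508 × 1484/1488 ≈ 507 Hz.

507 Hz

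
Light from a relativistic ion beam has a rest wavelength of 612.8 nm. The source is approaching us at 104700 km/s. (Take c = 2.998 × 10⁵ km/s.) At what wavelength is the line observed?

425.6 nm

β = v/c = 104700/299800 = 0.3492.
Relativistic Doppler for wavelength: λ' = λ₀ · √((1 − β)/(1 + β)).
λ' = 612.8 × √(0.6508/1.3492) = 612.8 × 0.69450 ≈ 425.6 nm.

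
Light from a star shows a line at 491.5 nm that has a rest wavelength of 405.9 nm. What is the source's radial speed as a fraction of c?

0.189c

λ'/λ₀ = 1.2109 > 1 (redshift), so the source is receding.
λ'/λ₀ = √((1 + β)/(1 − β)) for a receding source ⇒ β = (r² − 1)/(r² + 1) with r = λ'/λ₀.
β = (1.4663 − 1)/(1.4663 + 1) ≈ 0.189.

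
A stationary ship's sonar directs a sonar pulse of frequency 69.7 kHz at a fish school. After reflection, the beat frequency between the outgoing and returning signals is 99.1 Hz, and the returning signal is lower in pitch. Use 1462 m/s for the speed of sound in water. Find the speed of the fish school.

1.04 m/s

Double Doppler shift off a moving reflector: f₂ = f₀ · (v + u)/(v − u) (u > 0 toward emitter).
Returning signal is lower, so f₂ = f₀ − Δf = 69700 − 99.1 = 69600.9 Hz.
Rearranging, u = v · (f₂ − f₀)/(f₂ + f₀) = 1462 × -99.1/139300.9 ≈ -1.04 m/s.
So the fish school is moving at 1.04 m/s away from the emitter.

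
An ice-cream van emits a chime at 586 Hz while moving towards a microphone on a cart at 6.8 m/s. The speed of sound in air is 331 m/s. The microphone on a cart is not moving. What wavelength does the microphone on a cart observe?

With the source moving toward a stationary observer, f' = f · v/(v − v_s).
f' = 586 × 331/(331 − 6.8) ≈ 598 Hz.
λ' = v/f' = 331/598.291 ≈ 55.3 cm.

55.3 cm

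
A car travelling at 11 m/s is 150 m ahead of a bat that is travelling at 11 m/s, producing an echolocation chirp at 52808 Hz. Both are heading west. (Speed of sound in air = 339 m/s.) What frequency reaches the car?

The car is ahead, so the bat is moving toward it while the car is moving away from the bat.
General Doppler shift: f' = f · (v − v_o)/(v − v_s).
f' = 52808 × (339 − 11)/(339 − 11) = 52808 × 328/328 ≈ 52808 Hz.

52808 Hz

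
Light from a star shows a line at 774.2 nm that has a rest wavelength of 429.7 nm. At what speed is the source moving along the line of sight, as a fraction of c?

0.529c

λ'/λ₀ = 1.8017 > 1 (redshift), so the source is receding.
λ'/λ₀ = √((1 + β)/(1 − β)) for a receding source ⇒ β = (r² − 1)/(r² + 1) with r = λ'/λ₀.
β = (3.2462 − 1)/(3.2462 + 1) ≈ 0.529.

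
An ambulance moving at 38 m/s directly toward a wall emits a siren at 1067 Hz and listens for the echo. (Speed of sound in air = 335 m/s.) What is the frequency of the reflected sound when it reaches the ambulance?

1340 Hz

The wall receives the sound from a moving source: f₁ = f₀ · v/(v − v_e) = 1067 × 335/297 ≈ 1204 Hz.
On the return leg the ambulance is a moving observer: f₂ = f₁ · (v + v_e)/v = 1204 × 373/335 ≈ 1340 Hz.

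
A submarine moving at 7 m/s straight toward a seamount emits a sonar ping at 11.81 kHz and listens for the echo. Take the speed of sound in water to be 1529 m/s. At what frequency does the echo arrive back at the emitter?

11.92 kHz

The seamount receives the sound from a moving source: f₁ = f₀ · v/(v − v_e) = 11.81 × 1529/1522 ≈ 11.86 kHz.
On the return leg the submarine is a moving observer: f₂ = f₁ · (v + v_e)/v = 11.86 × 1536/1529 ≈ 11.92 kHz.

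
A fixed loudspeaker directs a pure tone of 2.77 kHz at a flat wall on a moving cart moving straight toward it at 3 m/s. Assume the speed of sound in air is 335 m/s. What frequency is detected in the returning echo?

At the flat wall on a moving cart (a moving observer), f₁ = f₀ · (v + u)/v = 2.77 × 338/335 ≈ 2.79 kHz.
The reflection then acts as a moving source: f₂ = f₁ · v/(v − u) ≈ 2.82 kHz.
Equivalently f₂ = f₀ · (v + u)/(v − u).

2.82 kHz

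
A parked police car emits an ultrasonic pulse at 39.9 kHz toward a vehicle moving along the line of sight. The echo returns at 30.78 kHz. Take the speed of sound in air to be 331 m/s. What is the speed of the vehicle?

43 m/s

Double Doppler shift off a moving reflector: f₂ = f₀ · (v + u)/(v − u) (u > 0 toward emitter).
Rearranging, u = v · (f₂ − f₀)/(f₂ + f₀) = 331 × -9.12/70.68 ≈ -43 m/s.
So the vehicle is moving at 43 m/s away from the emitter.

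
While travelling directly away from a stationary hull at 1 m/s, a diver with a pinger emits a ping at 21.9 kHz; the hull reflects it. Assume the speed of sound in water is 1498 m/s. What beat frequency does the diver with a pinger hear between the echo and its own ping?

29.2 Hz

The hull receives the sound from a moving source: f₁ = f₀ · v/(v + v_e) = 21.9 × 1498/1499 ≈ 21.8854 kHz.
On the return leg the diver with a pinger is a moving observer: f₂ = f₁ · (v − v_e)/v = 21.8854 × 1497/1498 ≈ 21.8708 kHz.
Equivalently f₂ = f₀ · (v − v_e)/(v + v_e).
Beat against the emitted tone (with f₀ = 21900 Hz): |f₂ − f₀| = 2v_e·f₀/(v + v_e) = 2 × 1 × 21900/1499 ≈ 29.2 Hz.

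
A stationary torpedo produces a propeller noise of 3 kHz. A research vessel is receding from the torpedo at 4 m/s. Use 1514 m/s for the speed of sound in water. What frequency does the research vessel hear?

Moving observer, stationary source: f' = f · (v − v_o)/v.
f' = 3 × (1514 − 4)/1514 = 3 × 1510/1514 ≈ 2.99 kHz.

2.99 kHz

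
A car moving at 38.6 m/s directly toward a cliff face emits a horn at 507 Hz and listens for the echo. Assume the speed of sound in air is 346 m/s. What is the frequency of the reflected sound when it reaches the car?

The cliff face receives the sound from a moving source: f₁ = f₀ · v/(v − v_e) = 507 × 346/307.4 ≈ 571 Hz.
On the return leg the car is a moving observer: f₂ = f₁ · (v + v_e)/v = 571 × 384.6/346 ≈ 634 Hz.
Equivalently f₂ = f₀ · (v + v_e)/(v − v_e).

634 Hz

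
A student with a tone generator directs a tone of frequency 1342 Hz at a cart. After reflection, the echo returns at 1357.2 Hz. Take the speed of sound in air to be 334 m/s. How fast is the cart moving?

1.88 m/s

Double Doppler shift off a moving reflector: f₂ = f₀ · (v + u)/(v − u) (u > 0 toward emitter).
Rearranging, u = v · (f₂ − f₀)/(f₂ + f₀) = 334 × 15.2/2699.2 ≈ 1.88 m/s.
So the cart is moving at 1.88 m/s toward the emitter.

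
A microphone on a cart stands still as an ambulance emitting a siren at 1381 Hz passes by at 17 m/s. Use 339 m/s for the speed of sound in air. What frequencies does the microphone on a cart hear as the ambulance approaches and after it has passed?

1454 Hz approaching; 1315 Hz receding

Approaching: f₁ = f · v/(v − v_s) = 1381 × 339/322 ≈ 1454 Hz.
Receding: f₂ = f · v/(v + v_s) = 1381 × 339/356 ≈ 1315 Hz.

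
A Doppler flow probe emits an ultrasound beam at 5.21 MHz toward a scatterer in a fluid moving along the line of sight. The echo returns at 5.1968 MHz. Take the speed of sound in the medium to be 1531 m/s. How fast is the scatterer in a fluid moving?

1.94 m/s

Double Doppler shift off a moving reflector: f₂ = f₀ · (v + u)/(v − u) (u > 0 toward emitter).
Rearranging, u = v · (f₂ − f₀)/(f₂ + f₀) = 1531 × -0.0132/10.4068 ≈ -1.94 m/s.
So the scatterer in a fluid is moving at 1.94 m/s away from the emitter.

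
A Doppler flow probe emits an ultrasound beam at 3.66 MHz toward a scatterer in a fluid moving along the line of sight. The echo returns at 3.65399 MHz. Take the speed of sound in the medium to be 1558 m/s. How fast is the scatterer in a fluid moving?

Double Doppler shift off a moving reflector: f₂ = f₀ · (v + u)/(v − u) (u > 0 toward emitter).
Rearranging, u = v · (f₂ − f₀)/(f₂ + f₀) = 1558 × -0.00601/7.31399 ≈ -1.28 m/s.
So the scatterer in a fluid is moving at 1.28 m/s away from the emitter.

1.28 m/s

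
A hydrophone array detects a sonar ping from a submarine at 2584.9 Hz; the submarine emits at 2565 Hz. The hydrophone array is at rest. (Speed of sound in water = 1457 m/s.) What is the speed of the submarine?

11.2 m/s

f' > f, so the submarine is approaching.
f' = f · v/(v − v_s) ⇒ v_s = v · |1 − f/f'|.
v_s = 1457 × |1 − 2565/2584.9| = 1457 × 0.007699 ≈ 11.2 m/s.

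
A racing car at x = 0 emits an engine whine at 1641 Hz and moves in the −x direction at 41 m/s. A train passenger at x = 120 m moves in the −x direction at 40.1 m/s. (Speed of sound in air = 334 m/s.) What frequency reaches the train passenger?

The observer lies on the +x side, so the source is heading away from the observer and the observer is heading toward the source.
With source receding and observer approaching, f' = f · (v + v_o)/(v + v_s).
f' = 1641 × (334 + 40.1)/(334 + 41) = 1641 × 374.1/375 ≈ 1637 Hz.

1637 Hz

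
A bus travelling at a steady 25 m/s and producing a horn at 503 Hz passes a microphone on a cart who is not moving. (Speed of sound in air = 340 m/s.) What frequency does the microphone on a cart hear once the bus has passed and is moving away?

469 Hz

Receding: f₂ = f · v/(v + v_s) = 503 × 340/365 ≈ 469 Hz.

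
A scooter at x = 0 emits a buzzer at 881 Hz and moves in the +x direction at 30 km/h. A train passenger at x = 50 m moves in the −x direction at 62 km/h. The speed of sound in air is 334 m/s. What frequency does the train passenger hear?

950 Hz

30 km/h = 8.333 m/s; 62 km/h = 17.22 m/s.
The observer lies on the +x side, so the source is heading toward the observer and the observer is heading toward the source.
Both move, so f' = f · (v + v_o)/(v − v_s).
f' = 881 × (334 + 17.22)/(334 − 8.333) = 881 × 351.22/325.67 ≈ 950 Hz.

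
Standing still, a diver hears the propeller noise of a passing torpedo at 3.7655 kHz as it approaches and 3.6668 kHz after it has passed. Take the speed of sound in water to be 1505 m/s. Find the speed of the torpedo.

20.0 m/s

f₁/f₂ = (v + v_s)/(v − v_s), so v_s = v · (f₁ − f₂)/(f₁ + f₂).
v_s = 1505 × (3.7655 − 3.6668)/(3.7655 + 3.6668) = 1505 × 0.0987/7.4323 ≈ 20.0 m/s.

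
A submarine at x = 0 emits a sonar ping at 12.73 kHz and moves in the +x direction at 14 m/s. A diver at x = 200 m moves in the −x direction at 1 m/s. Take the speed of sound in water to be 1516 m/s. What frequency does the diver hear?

12.86 kHz

The observer lies on the +x side, so the source is heading toward the observer and the observer is heading toward the source.
Both move, so f' = f · (v + v_o)/(v − v_s).
f' = 12.73 × (1516 + 1)/(1516 − 14) = 12.73 × 1517/1502 ≈ 12.86 kHz.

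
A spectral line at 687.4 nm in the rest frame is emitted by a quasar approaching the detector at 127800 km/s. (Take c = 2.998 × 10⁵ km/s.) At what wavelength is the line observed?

436.0 nm

β = v/c = 127800/299800 = 0.4263.
Relativistic Doppler for wavelength: λ' = λ₀ · √((1 − β)/(1 + β)).
λ' = 687.4 × √(0.5737/1.4263) = 687.4 × 0.63423 ≈ 436.0 nm.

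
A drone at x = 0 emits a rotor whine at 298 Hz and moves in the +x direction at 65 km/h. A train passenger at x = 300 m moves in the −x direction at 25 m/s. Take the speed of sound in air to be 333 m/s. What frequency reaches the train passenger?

65 km/h = 18.06 m/s.
The observer lies on the +x side, so the source is heading toward the observer and the observer is heading toward the source.
With source approaching and observer approaching, f' = f · (v + v_o)/(v − v_s).
f' = 298 × (333 + 25)/(333 − 18.06) = 298 × 358/314.94 ≈ 339 Hz.

339 Hz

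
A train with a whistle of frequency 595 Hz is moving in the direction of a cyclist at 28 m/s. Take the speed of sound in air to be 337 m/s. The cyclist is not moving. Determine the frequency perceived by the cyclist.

649 Hz

Moving source, stationary observer: f' = f · v/(v − v_s) since the source is approaching.
f' = 595 × 337/(337 − 28) = 595 × 337/309 ≈ 649 Hz.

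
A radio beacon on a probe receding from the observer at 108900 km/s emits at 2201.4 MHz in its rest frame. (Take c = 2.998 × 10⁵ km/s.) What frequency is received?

β = v/c = 108900/299800 = 0.3632.
Relativistic Doppler for frequency: f' = f₀ · √((1 − β)/(1 + β)).
f' = 2201.4 × √(0.6368/1.3632) = 2201.4 × 0.68344 ≈ 1504.5 MHz.

1504.5 MHz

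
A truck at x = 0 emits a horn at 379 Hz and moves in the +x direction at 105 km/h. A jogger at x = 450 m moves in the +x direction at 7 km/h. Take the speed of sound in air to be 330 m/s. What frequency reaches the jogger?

105 km/h = 29.17 m/s; 7 km/h = 1.944 m/s.
The observer lies on the +x side, so the source is heading toward the observer and the observer is heading away from the source.
With source approaching and observer receding, f' = f · (v − v_o)/(v − v_s).
f' = 379 × (330 − 1.944)/(330 − 29.17) = 379 × 328.06/300.83 ≈ 413 Hz.

413 Hz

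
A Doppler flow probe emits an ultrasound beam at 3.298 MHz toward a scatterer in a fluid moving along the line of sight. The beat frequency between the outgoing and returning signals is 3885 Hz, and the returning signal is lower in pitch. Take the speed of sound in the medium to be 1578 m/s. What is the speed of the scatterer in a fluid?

0.93 m/s

Double Doppler shift off a moving reflector: f₂ = f₀ · (v + u)/(v − u) (u > 0 toward emitter).
Returning signal is lower, so f₂ = f₀ − Δf = 3298000 − 3885 = 3294115 Hz.
Rearranging, u = v · (f₂ − f₀)/(f₂ + f₀) = 1578 × -3885/6592115 ≈ -0.93 m/s.
So the scatterer in a fluid is moving at 0.93 m/s away from the emitter.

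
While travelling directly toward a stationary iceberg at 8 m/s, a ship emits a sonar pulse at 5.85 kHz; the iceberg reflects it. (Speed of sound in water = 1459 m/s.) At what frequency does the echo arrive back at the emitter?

5.91 kHz

The iceberg receives the sound from a moving source: f₁ = f₀ · v/(v − v_e) = 5.85 × 1459/1451 ≈ 5.88 kHz.
On the return leg the ship is a moving observer: f₂ = f₁ · (v + v_e)/v = 5.88 × 1467/1459 ≈ 5.91 kHz.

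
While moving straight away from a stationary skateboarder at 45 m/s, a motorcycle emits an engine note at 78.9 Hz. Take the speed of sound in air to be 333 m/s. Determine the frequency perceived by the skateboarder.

70 Hz

Moving source, stationary observer: f' = f · v/(v + v_s) since the source is receding.
f' = 78.9 × 333/(333 + 45) = 78.9 × 333/378 ≈ 70 Hz.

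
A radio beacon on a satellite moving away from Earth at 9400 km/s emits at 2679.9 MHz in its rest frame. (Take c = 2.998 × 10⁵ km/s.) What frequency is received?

β = v/c = 9400/299800 = 0.0314.
Relativistic Doppler for frequency: f' = f₀ · √((1 − β)/(1 + β)).
f' = 2679.9 × √(0.9686/1.0314) = 2679.9 × 0.96912 ≈ 2597.2 MHz.

2597.2 MHz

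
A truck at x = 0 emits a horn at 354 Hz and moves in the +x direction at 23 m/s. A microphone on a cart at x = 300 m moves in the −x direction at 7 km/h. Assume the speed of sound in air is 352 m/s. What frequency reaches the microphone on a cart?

381 Hz

7 km/h = 1.944 m/s.
The observer lies on the +x side, so the source is heading toward the observer and the observer is heading toward the source.
With source approaching and observer approaching, f' = f · (v + v_o)/(v − v_s).
f' = 354 × (352 + 1.944)/(352 − 23) = 354 × 353.94/329 ≈ 381 Hz.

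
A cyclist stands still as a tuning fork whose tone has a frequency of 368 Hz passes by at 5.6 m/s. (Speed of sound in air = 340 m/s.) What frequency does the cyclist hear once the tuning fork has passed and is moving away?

362 Hz

Receding: f₂ = f · v/(v + v_s) = 368 × 340/345.6 ≈ 362 Hz.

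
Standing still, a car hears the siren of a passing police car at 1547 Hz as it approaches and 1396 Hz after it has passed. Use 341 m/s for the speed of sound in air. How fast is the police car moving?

17.5 m/s

f₁/f₂ = (v + v_s)/(v − v_s), so v_s = v · (f₁ − f₂)/(f₁ + f₂).
v_s = 341 × (1547 − 1396)/(1547 + 1396) = 341 × 151/2943 ≈ 17.5 m/s.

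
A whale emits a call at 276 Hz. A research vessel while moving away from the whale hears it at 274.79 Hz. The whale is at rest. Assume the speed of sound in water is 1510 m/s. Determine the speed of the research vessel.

f' = f · (v − v_o)/v ⇒ v_o = v · |f'/f − 1|.
v_o = 1510 × |274.79/276 − 1| = 1510 × 0.004384 ≈ 6.6 m/s.

6.6 m/s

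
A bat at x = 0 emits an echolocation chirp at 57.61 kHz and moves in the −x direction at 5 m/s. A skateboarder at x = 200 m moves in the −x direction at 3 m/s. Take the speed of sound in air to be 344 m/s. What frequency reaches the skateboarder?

57.3 kHz

The observer lies on the +x side, so the source is heading away from the observer and the observer is heading toward the source.
Both move, so f' = f · (v + v_o)/(v + v_s).
f' = 57.61 × (344 + 3)/(344 + 5) = 57.61 × 347/349 ≈ 57.3 kHz.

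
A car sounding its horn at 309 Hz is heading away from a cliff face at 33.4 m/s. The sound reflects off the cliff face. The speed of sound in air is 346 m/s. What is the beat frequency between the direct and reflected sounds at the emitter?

54.4 Hz

The cliff face receives the sound from a moving source: f₁ = f₀ · v/(v + v_e) = 309 × 346/379.4 ≈ 281.8 Hz.
On the return leg the car is a moving observer: f₂ = f₁ · (v − v_e)/v = 281.8 × 312.6/346 ≈ 254.6 Hz.
Equivalently f₂ = f₀ · (v − v_e)/(v + v_e).
Beat against the emitted tone: |f₂ − f₀| = 2v_e·f₀/(v + v_e) = 2 × 33.4 × 309/379.4 ≈ 54.4 Hz.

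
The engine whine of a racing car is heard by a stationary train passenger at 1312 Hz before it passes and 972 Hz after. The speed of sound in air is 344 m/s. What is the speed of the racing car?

f₁/f₂ = (v + v_s)/(v − v_s), so v_s = v · (f₁ − f₂)/(f₁ + f₂).
v_s = 344 × (1312 − 972)/(1312 + 972) = 344 × 340/2284 ≈ 51 m/s.

51 m/s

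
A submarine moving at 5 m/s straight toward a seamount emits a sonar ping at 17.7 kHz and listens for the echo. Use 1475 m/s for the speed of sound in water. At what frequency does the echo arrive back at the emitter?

17.82 kHz

The seamount receives the sound from a moving source: f₁ = f₀ · v/(v − v_e) = 17.7 × 1475/1470 ≈ 17.76 kHz.
On the return leg the submarine is a moving observer: f₂ = f₁ · (v + v_e)/v = 17.76 × 1480/1475 ≈ 17.82 kHz.
Equivalently f₂ = f₀ · (v + v_e)/(v − v_e).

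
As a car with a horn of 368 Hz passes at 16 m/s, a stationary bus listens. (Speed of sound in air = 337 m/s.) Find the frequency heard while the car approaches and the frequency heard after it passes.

386 Hz approaching; 351 Hz receding

Approaching: f₁ = f · v/(v − v_s) = 368 × 337/321 ≈ 386 Hz.
Receding: f₂ = f · v/(v + v_s) = 368 × 337/353 ≈ 351 Hz.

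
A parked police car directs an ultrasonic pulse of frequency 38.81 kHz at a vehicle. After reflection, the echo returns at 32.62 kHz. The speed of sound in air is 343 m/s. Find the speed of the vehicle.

30 m/s

Double Doppler shift off a moving reflector: f₂ = f₀ · (v + u)/(v − u) (u > 0 toward emitter).
Rearranging, u = v · (f₂ − f₀)/(f₂ + f₀) = 343 × -6.19/71.43 ≈ -30 m/s.
So the vehicle is moving at 30 m/s away from the emitter.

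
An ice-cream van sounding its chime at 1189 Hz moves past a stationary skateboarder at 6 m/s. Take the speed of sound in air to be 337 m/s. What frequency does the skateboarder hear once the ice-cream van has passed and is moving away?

1168 Hz

Receding: f₂ = f · v/(v + v_s) = 1189 × 337/343 ≈ 1168 Hz.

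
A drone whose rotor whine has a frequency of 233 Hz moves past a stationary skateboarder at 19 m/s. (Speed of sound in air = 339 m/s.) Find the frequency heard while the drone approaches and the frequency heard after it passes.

Approaching: f₁ = f · v/(v − v_s) = 233 × 339/320 ≈ 247 Hz.
Receding: f₂ = f · v/(v + v_s) = 233 × 339/358 ≈ 221 Hz.

247 Hz approaching; 221 Hz receding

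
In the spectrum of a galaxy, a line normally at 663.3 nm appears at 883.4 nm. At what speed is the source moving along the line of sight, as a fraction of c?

0.279

λ'/λ₀ = 1.3318 > 1 (redshift), so the source is receding.
λ'/λ₀ = √((1 + β)/(1 − β)) for a receding source ⇒ β = (r² − 1)/(r² + 1) with r = λ'/λ₀.
β = (1.7738 − 1)/(1.7738 + 1) ≈ 0.279.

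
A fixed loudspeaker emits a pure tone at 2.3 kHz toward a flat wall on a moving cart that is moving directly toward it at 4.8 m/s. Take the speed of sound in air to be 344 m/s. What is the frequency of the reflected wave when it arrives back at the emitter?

2.37 kHz

The flat wall on a moving cart first receives the wave as a moving observer: f₁ = f₀ · (v + u)/v = 2.3 × (344 + 4.8)/344 ≈ 2.33 kHz.
The reflection then acts as a moving source: f₂ = f₁ · v/(v − u) ≈ 2.37 kHz.
Equivalently f₂ = f₀ · (v + u)/(v − u).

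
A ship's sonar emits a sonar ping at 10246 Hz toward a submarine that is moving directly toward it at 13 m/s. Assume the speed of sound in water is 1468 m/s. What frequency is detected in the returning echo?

At the submarine (a moving observer), f₁ = f₀ · (v + u)/v = 10246 × 1481/1468 ≈ 10337 Hz.
The reflection then acts as a moving source: f₂ = f₁ · v/(v − u) ≈ 10429 Hz.

10429 Hz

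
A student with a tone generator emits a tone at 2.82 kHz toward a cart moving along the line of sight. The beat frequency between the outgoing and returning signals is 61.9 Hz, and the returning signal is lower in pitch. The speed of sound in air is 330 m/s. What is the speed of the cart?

3.7 m/s

Double Doppler shift off a moving reflector: f₂ = f₀ · (v + u)/(v − u) (u > 0 toward emitter).
Returning signal is lower, so f₂ = f₀ − Δf = 2820 − 61.9 = 2758.1 Hz.
Rearranging, u = v · (f₂ − f₀)/(f₂ + f₀) = 330 × -61.9/5578.1 ≈ -3.7 m/s.
So the cart is moving at 3.7 m/s away from the emitter.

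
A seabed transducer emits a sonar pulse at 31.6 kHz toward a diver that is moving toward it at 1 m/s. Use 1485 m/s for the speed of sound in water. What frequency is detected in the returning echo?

31.6 kHz

The diver first receives the wave as a moving observer: f₁ = f₀ · (v + u)/v = 31.6 × (1485 + 1)/1485 ≈ 31.6 kHz.
On reflection it acts as a source moving toward the stationary detector: f₂ = f₁ · v/(v − u) = 31.6 × 1485/1484 ≈ 31.6 kHz.
Equivalently f₂ = f₀ · (v + u)/(v − u).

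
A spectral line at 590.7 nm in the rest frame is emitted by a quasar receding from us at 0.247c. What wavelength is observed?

760.2 nm

Relativistic Doppler for wavelength: λ' = λ₀ · √((1 + β)/(1 − β)).
λ' = 590.7 × √(1.2470/0.7530) = 590.7 × 1.28687 ≈ 760.2 nm.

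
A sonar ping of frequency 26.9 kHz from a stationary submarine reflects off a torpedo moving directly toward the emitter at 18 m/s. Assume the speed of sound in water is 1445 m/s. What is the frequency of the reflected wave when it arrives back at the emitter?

27.6 kHz

The torpedo first receives the wave as a moving observer: f₁ = f₀ · (v + u)/v = 26.9 × (1445 + 18)/1445 ≈ 27.2 kHz.
The reflection then acts as a moving source: f₂ = f₁ · v/(v − u) ≈ 27.6 kHz.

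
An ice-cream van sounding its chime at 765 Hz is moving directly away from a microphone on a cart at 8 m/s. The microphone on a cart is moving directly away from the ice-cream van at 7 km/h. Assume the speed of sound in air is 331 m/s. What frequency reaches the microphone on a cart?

743 Hz

7 km/h = 1.944 m/s.
With source receding and observer receding, f' = f · (v − v_o)/(v + v_s).
f' = 765 × (331 − 1.944)/(331 + 8) = 765 × 329.06/339 ≈ 743 Hz.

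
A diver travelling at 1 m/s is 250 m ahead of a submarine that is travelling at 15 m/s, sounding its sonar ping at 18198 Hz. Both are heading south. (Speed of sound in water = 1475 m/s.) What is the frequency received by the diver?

18373 Hz

The diver is ahead, so the submarine is moving toward it while the diver is moving away from the submarine.
General Doppler shift: f' = f · (v − v_o)/(v − v_s).
f' = 18198 × (1475 − 1)/(1475 − 15) = 18198 × 1474/1460 ≈ 18373 Hz.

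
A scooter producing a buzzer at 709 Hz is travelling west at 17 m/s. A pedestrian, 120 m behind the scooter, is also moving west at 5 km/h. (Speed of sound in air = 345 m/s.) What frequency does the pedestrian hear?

5 km/h = 1.389 m/s.
The pedestrian is behind, so the scooter is moving away from it while the pedestrian is moving toward the scooter.
General Doppler shift: f' = f · (v + v_o)/(v + v_s).
f' = 709 × (345 + 1.389)/(345 + 17) = 709 × 346.39/362 ≈ 678 Hz.

678 Hz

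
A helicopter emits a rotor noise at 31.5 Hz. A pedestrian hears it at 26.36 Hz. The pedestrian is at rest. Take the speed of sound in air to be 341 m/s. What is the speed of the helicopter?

66 m/s

f' < f, so the helicopter is receding.
f' = f · v/(v + v_s) ⇒ v_s = v · |1 − f/f'|.
v_s = 341 × |1 − 31.5/26.36| = 341 × 0.195 ≈ 66 m/s.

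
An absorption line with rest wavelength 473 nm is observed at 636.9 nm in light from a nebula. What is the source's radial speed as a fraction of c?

0.289

λ'/λ₀ = 1.3465 > 1 (redshift), so the source is receding.
λ'/λ₀ = √((1 + β)/(1 − β)) for a receding source ⇒ β = (r² − 1)/(r² + 1) with r = λ'/λ₀.
β = (1.8131 − 1)/(1.8131 + 1) ≈ 0.289.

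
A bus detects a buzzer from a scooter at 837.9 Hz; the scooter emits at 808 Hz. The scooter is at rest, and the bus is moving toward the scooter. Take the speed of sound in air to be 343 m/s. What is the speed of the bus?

12.7 m/s

f' = f · (v + v_o)/v ⇒ v_o = v · |f'/f − 1|.
v_o = 343 × |837.9/808 − 1| = 343 × 0.037 ≈ 12.7 m/s.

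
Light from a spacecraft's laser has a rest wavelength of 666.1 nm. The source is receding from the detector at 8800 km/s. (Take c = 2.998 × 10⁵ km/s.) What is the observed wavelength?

β = v/c = 8800/299800 = 0.0294.
Relativistic Doppler for wavelength: λ' = λ₀ · √((1 + β)/(1 − β)).
λ' = 666.1 × √(1.0294/0.9706) = 666.1 × 1.02980 ≈ 685.9 nm.

685.9 nm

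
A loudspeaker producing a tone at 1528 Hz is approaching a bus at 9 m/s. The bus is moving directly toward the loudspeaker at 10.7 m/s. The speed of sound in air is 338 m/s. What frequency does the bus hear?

General Doppler shift: f' = f · (v + v_o)/(v − v_s).
f' = 1528 × (338 + 10.7)/(338 − 9) = 1528 × 348.7/329 ≈ 1619 Hz.

1619 Hz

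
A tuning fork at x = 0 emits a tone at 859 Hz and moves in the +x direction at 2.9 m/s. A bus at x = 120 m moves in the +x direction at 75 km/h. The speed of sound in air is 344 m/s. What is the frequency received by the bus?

814 Hz

75 km/h = 20.83 m/s.
The observer lies on the +x side, so the source is heading toward the observer and the observer is heading away from the source.
Both move, so f' = f · (v − v_o)/(v − v_s).
f' = 859 × (344 − 20.83)/(344 − 2.9) = 859 × 323.17/341.1 ≈ 814 Hz.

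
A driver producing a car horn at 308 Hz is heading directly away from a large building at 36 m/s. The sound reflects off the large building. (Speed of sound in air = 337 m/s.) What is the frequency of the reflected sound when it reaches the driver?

The large building receives the sound from a moving source: f₁ = f₀ · v/(v + v_e) = 308 × 337/373 ≈ 278 Hz.
On the return leg the driver is a moving observer: f₂ = f₁ · (v − v_e)/v = 278 × 301/337 ≈ 249 Hz.
Equivalently f₂ = f₀ · (v − v_e)/(v + v_e).

249 Hz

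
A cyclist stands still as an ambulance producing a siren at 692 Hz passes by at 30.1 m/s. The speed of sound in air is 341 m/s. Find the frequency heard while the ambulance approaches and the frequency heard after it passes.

759 Hz approaching; 636 Hz receding

Approaching: f₁ = f · v/(v − v_s) = 692 × 341/310.9 ≈ 759 Hz.
Receding: f₂ = f · v/(v + v_s) = 692 × 341/371.1 ≈ 636 Hz.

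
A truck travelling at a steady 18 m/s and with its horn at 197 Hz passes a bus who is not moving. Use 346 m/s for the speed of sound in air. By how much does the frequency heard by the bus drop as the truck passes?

Approaching: f₁ = f · v/(v − v_s) = 197 × 346/328 ≈ 207.8 Hz.
Receding: f₂ = f · v/(v + v_s) = 197 × 346/364 ≈ 187.3 Hz.
Drop: f₁ − f₂ = 2f·v·v_s/(v² − v_s²) = 2 × 197 × 346 × 18/(346² − 18²) ≈ 20.6 Hz.

20.6 Hz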